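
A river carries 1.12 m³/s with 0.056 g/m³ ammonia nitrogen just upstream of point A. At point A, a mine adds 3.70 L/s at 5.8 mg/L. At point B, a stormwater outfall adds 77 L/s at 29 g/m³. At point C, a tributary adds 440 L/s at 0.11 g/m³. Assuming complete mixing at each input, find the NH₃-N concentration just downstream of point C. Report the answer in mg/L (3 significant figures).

1.44 mg/L

3.70 L/s = 0.0037 m³/s.
After input A: C = (1.12·0.056 + 0.0037·5.8) / 1.124 = 0.07491 mg/L.
77 L/s = 0.077 m³/s.
After input B: C = (1.124·0.07491 + 0.077·29) / 1.201 = 1.93 mg/L.
440 L/s = 0.44 m³/s.
After input C: C = (1.201·1.93 + 0.44·0.11) / 1.641 = 1.442 mg/L.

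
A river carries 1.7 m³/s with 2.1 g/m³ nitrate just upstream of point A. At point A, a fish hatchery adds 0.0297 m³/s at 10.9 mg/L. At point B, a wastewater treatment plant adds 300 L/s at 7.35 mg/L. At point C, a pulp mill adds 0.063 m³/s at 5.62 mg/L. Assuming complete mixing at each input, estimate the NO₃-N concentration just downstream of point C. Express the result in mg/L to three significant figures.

After input A: C = (1.7·2.1 + 0.0297·10.9) / 1.73 = 2.251 mg/L.
300 L/s = 0.3 m³/s.
After input B: C = (1.73·2.251 + 0.3·7.35) / 2.03 = 3.005 mg/L.
After input C: C = (2.03·3.005 + 0.063·5.62) / 2.093 = 3.083 mg/L.

3.08 mg/L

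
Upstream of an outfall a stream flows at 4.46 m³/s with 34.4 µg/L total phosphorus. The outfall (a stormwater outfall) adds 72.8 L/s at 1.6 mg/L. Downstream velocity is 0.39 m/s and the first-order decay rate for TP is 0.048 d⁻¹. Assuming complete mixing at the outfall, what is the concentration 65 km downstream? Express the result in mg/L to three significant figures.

0.0543 mg/L

72.8 L/s = 0.0728 m³/s.
34.4 µg/L = 0.0344 mg/L.
After complete mixing, C₀ = (0.0728·1.6 + 4.46·0.0344) / 4.533 = 0.05954 mg/L.
Travel time t = 6.5e+04 m / 0.39 m/s = 1.667e+05 s = 1.929 d.
C = 0.05954·exp(−0.048·1.929) = 0.05954·0.9116 = 0.05428 mg/L.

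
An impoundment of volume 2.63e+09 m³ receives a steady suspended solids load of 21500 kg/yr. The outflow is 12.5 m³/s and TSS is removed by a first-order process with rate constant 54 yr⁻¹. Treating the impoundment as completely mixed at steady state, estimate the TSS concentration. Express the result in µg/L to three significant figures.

0.151 µg/L

Outflow Q = 12.5 m³/s × 3.156e+07 s/yr = 3.945e+08 m³/yr.
Steady-state CSTR mass balance: W = Q·C + k·V·C, so C = W/(Q + kV).
Q + kV = 3.945e+08 + 54·2.63e+09 = 1.424e+11 m³/yr.
C = 21500/1.424e+11 = 1.51e-07 kg/m³ = 0.000151 mg/L = 0.151 µg/L.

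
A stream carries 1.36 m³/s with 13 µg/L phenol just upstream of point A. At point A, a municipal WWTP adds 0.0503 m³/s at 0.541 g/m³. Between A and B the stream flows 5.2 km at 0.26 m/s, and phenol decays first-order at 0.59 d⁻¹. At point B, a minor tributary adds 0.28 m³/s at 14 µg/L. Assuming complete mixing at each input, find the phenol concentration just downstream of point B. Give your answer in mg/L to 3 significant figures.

0.0255 mg/L

13 µg/L = 0.013 mg/L.
After input A: C = (1.36·0.013 + 0.0503·0.541) / 1.41 = 0.03183 mg/L.
Over the 5.2 km reach to input B (t = 2e+04 s = 0.2315 d), decay gives C = 0.03183·exp(−0.59·0.2315) = 0.02777 mg/L.
14 µg/L = 0.014 mg/L.
After input B: C = (1.41·0.02777 + 0.28·0.014) / 1.69 = 0.02549 mg/L.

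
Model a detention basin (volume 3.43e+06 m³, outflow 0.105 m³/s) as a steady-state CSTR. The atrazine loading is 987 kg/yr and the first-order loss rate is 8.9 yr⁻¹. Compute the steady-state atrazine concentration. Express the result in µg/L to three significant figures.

Outflow Q = 0.105 m³/s × 3.156e+07 s/yr = 3.314e+06 m³/yr.
Steady-state CSTR mass balance: W = Q·C + k·V·C, so C = W/(Q + kV).
Q + kV = 3.314e+06 + 8.9·3.43e+06 = 3.384e+07 m³/yr.
C = 987/3.384e+07 = 2.917e-05 kg/m³ = 0.02917 mg/L = 29.17 µg/L.

29.2 µg/L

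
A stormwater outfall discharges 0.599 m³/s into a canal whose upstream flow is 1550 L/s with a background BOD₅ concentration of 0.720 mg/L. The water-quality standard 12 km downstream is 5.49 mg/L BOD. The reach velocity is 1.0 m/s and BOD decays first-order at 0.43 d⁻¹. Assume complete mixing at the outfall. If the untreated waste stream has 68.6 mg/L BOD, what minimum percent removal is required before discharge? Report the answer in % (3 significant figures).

1550 L/s = 1.55 m³/s.
Travel time to the compliance point: t = 1.2e+04/1.0 = 1.2e+04 s = 0.1389 d; decay factor exp(−0.43·0.1389) = 0.942.
So the concentration just after mixing may be at most 5.49/0.942 = 5.828 mg/L.
Mass balance: 5.828·2.149 = 0.599·Cₑ + 1.55·0.72.
Cₑ = (12.52 − 1.116) / 0.599 = 19.05 mg/L.
Required removal = 1 − 19.05/68.6 = 72.24 %.

72.2 %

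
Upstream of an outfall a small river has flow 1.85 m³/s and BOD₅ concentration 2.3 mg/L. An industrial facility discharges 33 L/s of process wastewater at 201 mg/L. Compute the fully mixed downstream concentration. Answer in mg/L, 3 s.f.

33 L/s = 0.033 m³/s.
Flow-weighted mixing gives C = (0.033·201 + 1.85·2.3) / (0.033 + 1.85) = 10.89/1.883 = 5.782 mg/L.

5.78 mg/L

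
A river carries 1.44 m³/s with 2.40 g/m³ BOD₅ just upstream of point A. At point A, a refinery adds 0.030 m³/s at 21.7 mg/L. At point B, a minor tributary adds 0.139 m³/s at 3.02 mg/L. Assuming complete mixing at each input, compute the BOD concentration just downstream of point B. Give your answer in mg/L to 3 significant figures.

2.81 mg/L

After input A: C = (1.44·2.4 + 0.03·21.7) / 1.47 = 2.794 mg/L.
After input B: C = (1.47·2.794 + 0.139·3.02) / 1.609 = 2.813 mg/L.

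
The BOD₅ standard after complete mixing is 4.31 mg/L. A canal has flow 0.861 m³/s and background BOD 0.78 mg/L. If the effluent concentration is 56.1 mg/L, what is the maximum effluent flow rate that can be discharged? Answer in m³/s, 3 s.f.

Mass balance at complete mixing: C_std·(Q_w + Q_r) = Q_w·C_e + Q_r·C_b.
Rearranging, Q_w = Q_r·(C_std − C_b)/(C_e − C_std) = 0.861·(4.31 − 0.78) / (56.1 − 4.31) = 0.05869 m³/s.

0.0587 m³/s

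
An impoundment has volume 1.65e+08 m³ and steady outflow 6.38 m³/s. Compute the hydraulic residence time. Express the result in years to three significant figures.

0.820 yr

Q = 6.38 m³/s × 3.156e+07 s/yr = 2.013e+08 m³/yr.
Hydraulic residence time τ = V/Q = 1.65e+08/2.013e+08 = 0.8195 yr.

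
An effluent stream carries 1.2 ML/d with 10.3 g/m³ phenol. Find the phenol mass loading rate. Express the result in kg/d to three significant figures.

12.4 kg/d

1.2 ML/d = 0.01389 m³/s.
Mass flux = Q·C = 0.01389 m³/s × 10.3 g/m³ = 0.1431 g/s.
= 0.1431 g/s × 86.4 = 12.36 kg/d.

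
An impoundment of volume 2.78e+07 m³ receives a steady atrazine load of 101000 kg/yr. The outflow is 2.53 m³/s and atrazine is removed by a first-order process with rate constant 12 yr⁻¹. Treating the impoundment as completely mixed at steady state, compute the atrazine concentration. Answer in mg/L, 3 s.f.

Outflow Q = 2.53 m³/s × 3.156e+07 s/yr = 7.984e+07 m³/yr.
Steady-state CSTR mass balance: W = Q·C + k·V·C, so C = W/(Q + kV).
Q + kV = 7.984e+07 + 12·2.78e+07 = 4.134e+08 m³/yr.
C = 101000/4.134e+08 = 0.0002443 kg/m³ = 0.2443 mg/L.

0.244 mg/L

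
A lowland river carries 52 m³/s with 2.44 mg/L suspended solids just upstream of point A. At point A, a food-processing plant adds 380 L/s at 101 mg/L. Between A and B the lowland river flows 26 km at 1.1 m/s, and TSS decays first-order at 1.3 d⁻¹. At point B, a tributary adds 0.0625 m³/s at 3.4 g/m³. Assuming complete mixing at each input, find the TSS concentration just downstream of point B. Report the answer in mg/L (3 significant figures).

380 L/s = 0.38 m³/s.
After input A: C = (52·2.44 + 0.38·101) / 52.38 = 3.155 mg/L.
Over the 26 km reach to input B (t = 2.364e+04 s = 0.2736 d), decay gives C = 3.155·exp(−1.3·0.2736) = 2.211 mg/L.
After input B: C = (52.38·2.211 + 0.0625·3.4) / 52.44 = 2.212 mg/L.

2.21 mg/L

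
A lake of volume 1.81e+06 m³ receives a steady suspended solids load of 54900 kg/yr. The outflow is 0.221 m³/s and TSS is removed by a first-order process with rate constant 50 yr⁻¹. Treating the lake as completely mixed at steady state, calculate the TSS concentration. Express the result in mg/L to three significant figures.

0.563 mg/L

Outflow Q = 0.221 m³/s × 3.156e+07 s/yr = 6.974e+06 m³/yr.
Steady-state CSTR mass balance: W = Q·C + k·V·C, so C = W/(Q + kV).
Q + kV = 6.974e+06 + 50·1.81e+06 = 9.747e+07 m³/yr.
C = 54900/9.747e+07 = 0.0005632 kg/m³ = 0.5632 mg/L.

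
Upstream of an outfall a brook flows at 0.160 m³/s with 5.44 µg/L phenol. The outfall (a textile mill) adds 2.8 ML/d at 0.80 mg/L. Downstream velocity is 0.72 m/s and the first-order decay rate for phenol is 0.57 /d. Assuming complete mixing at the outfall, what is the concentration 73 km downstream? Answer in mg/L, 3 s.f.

2.8 ML/d = 0.03241 m³/s.
5.44 µg/L = 0.00544 mg/L.
After complete mixing, C₀ = (0.03241·0.8 + 0.16·0.00544) / 0.1924 = 0.1393 mg/L.
Travel time t = 7.3e+04 m / 0.72 m/s = 1.014e+05 s = 1.173 d.
C = 0.1393·exp(−0.57·1.173) = 0.1393·0.5123 = 0.07134 mg/L.

0.0713 mg/L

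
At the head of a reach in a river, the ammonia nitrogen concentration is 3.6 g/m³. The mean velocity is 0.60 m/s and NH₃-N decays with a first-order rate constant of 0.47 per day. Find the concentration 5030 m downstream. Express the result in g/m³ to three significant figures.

Travel time t = 5030 m / 0.60 m/s = 5030/0.60 = 8383 s = 0.09703 d.
First-order decay: C = 3.6·exp(−0.47·0.09703) = 3.6·0.9554 = 3.44 g/m³.

3.44 g/m³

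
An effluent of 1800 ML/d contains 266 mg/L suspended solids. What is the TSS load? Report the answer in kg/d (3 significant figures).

479000 kg/d

1800 ML/d = 20.83 m³/s.
Mass flux = Q·C = 20.83 m³/s × 266 g/m³ = 5542 g/s.
= 5542 g/s × 86.4 = 4.788e+05 kg/d.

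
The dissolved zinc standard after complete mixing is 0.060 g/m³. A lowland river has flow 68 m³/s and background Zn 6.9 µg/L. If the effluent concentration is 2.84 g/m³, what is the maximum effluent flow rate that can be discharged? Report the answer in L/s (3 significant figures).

1300 L/s

6.9 µg/L = 0.0069 mg/L.
Mass balance at complete mixing: C_std·(Q_w + Q_r) = Q_w·C_e + Q_r·C_b.
Rearranging, Q_w = Q_r·(C_std − C_b)/(C_e − C_std) = 68·(0.06 − 0.0069) / (2.84 − 0.06) = 1.299 m³/s.
= 1299 L/s.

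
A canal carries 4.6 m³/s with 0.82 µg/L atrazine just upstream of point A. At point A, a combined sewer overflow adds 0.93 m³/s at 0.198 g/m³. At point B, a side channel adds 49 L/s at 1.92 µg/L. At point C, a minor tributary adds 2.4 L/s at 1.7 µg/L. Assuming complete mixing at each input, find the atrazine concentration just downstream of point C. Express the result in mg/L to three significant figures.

0.0337 mg/L

0.82 µg/L = 0.00082 mg/L.
After input A: C = (4.6·0.00082 + 0.93·0.198) / 5.53 = 0.03398 mg/L.
49 L/s = 0.049 m³/s.
1.92 µg/L = 0.00192 mg/L.
After input B: C = (5.53·0.03398 + 0.049·0.00192) / 5.579 = 0.0337 mg/L.
2.4 L/s = 0.0024 m³/s.
1.7 µg/L = 0.0017 mg/L.
After input C: C = (5.579·0.0337 + 0.0024·0.0017) / 5.581 = 0.03369 mg/L.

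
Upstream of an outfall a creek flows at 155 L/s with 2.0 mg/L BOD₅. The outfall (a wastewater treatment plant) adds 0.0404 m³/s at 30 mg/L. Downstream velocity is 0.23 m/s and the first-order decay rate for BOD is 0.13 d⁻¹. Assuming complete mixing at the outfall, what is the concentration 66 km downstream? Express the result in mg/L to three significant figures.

5.06 mg/L

155 L/s = 0.155 m³/s.
After complete mixing, C₀ = (0.0404·30 + 0.155·2) / 0.1954 = 7.789 mg/L.
Travel time t = 6.6e+04 m / 0.23 m/s = 2.87e+05 s = 3.321 d.
C = 7.789·exp(−0.13·3.321) = 7.789·0.6494 = 5.058 mg/L.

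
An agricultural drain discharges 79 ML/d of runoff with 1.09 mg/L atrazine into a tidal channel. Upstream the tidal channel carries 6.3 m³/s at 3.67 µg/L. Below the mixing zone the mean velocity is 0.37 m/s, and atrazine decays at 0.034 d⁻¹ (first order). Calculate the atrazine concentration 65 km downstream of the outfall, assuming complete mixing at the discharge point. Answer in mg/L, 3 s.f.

0.132 mg/L

79 ML/d = 0.9144 m³/s.
3.67 µg/L = 0.00367 mg/L.
After complete mixing, C₀ = (0.9144·1.09 + 6.3·0.00367) / 7.214 = 0.1414 mg/L.
Travel time t = 6.5e+04 m / 0.37 m/s = 1.757e+05 s = 2.033 d.
C = 0.1414·exp(−0.034·2.033) = 0.1414·0.9332 = 0.1319 mg/L.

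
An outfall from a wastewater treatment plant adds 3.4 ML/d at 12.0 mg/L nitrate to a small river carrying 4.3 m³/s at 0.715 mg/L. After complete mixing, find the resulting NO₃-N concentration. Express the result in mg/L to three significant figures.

3.4 ML/d = 0.03935 m³/s.
Conservation of mass across the mixing zone: C = (0.03935·12 + 4.3·0.715) / (0.03935 + 4.3) = 3.547/4.339 = 0.8173 mg/L.

0.817 mg/L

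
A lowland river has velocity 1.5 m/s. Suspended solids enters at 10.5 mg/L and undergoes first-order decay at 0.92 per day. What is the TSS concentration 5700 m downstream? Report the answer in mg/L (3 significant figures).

Travel time t = 5700 m / 1.5 m/s = 5700/1.5 = 3800 s = 0.04398 d.
First-order decay: C = 10.5·exp(−0.92·0.04398) = 10.5·0.9603 = 10.08 mg/L.

10.1 mg/L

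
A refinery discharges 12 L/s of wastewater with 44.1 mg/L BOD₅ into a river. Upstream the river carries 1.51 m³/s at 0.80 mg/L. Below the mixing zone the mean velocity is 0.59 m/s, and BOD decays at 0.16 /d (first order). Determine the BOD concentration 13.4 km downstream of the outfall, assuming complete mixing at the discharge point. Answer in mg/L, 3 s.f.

1.09 mg/L

12 L/s = 0.012 m³/s.
After complete mixing, C₀ = (0.012·44.1 + 1.51·0.8) / 1.522 = 1.141 mg/L.
Travel time t = 1.34e+04 m / 0.59 m/s = 2.271e+04 s = 0.2629 d.
C = 1.141·exp(−0.16·0.2629) = 1.141·0.9588 = 1.094 mg/L.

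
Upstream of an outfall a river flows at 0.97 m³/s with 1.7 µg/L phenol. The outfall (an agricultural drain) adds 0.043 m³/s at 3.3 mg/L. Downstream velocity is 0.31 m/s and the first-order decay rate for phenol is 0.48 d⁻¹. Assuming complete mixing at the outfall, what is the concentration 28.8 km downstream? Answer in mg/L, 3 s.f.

0.0846 mg/L

1.7 µg/L = 0.0017 mg/L.
After complete mixing, C₀ = (0.043·3.3 + 0.97·0.0017) / 1.013 = 0.1417 mg/L.
Travel time t = 2.88e+04 m / 0.31 m/s = 9.29e+04 s = 1.075 d.
C = 0.1417·exp(−0.48·1.075) = 0.1417·0.5968 = 0.08457 mg/L.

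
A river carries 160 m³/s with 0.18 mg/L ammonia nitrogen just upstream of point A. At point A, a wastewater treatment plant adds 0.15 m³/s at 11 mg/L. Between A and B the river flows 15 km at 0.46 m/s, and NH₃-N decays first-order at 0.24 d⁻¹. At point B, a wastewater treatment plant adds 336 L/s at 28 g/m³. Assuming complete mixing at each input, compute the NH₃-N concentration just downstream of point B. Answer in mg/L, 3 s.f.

After input A: C = (160·0.18 + 0.15·11) / 160.2 = 0.1901 mg/L.
Over the 15 km reach to input B (t = 3.261e+04 s = 0.3774 d), decay gives C = 0.1901·exp(−0.24·0.3774) = 0.1737 mg/L.
336 L/s = 0.336 m³/s.
After input B: C = (160.2·0.1737 + 0.336·28) / 160.5 = 0.2319 mg/L.

0.232 mg/L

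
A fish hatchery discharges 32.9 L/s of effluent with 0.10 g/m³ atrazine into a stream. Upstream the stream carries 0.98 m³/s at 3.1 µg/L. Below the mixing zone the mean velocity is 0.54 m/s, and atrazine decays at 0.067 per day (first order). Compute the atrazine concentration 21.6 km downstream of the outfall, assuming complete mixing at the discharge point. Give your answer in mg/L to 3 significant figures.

0.00606 mg/L

32.9 L/s = 0.0329 m³/s.
3.1 µg/L = 0.0031 mg/L.
After complete mixing, C₀ = (0.0329·0.1 + 0.98·0.0031) / 1.013 = 0.006247 mg/L.
Travel time t = 2.16e+04 m / 0.54 m/s = 4e+04 s = 0.463 d.
C = 0.006247·exp(−0.067·0.463) = 0.006247·0.9695 = 0.006057 mg/L.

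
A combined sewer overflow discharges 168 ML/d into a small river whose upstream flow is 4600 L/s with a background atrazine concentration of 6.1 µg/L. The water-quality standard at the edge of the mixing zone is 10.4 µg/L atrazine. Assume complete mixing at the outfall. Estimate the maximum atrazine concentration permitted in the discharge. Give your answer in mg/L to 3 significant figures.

168 ML/d = 1.944 m³/s.
4600 L/s = 4.6 m³/s.
6.1 µg/L = 0.0061 mg/L.
10.4 µg/L = 0.0104 mg/L.
Mass balance: 0.0104·6.544 = 1.944·Cₑ + 4.6·0.0061.
Cₑ = (0.06806 − 0.02806) / 1.944 = 0.02057 mg/L.

0.0206 mg/L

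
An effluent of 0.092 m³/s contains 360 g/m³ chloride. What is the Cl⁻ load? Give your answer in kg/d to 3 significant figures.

Mass flux = Q·C = 0.092 m³/s × 360 g/m³ = 33.12 g/s.
= 33.12 g/s × 86.4 = 2862 kg/d.

2860 kg/d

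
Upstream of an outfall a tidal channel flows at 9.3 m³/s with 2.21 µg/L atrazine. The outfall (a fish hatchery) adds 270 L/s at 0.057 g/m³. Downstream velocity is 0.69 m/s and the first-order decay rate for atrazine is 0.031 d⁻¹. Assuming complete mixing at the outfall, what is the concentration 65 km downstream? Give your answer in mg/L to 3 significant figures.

0.00363 mg/L

270 L/s = 0.27 m³/s.
2.21 µg/L = 0.00221 mg/L.
After complete mixing, C₀ = (0.27·0.057 + 9.3·0.00221) / 9.57 = 0.003756 mg/L.
Travel time t = 6.5e+04 m / 0.69 m/s = 9.42e+04 s = 1.09 d.
C = 0.003756·exp(−0.031·1.09) = 0.003756·0.9668 = 0.003631 mg/L.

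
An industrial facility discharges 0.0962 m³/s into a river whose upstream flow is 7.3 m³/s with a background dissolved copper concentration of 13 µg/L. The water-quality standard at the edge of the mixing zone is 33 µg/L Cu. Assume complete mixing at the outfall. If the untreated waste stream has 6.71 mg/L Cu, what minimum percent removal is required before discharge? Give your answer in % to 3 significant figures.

13 µg/L = 0.013 mg/L.
33 µg/L = 0.033 mg/L.
Mass balance: 0.033·7.396 = 0.0962·Cₑ + 7.3·0.013.
Cₑ = (0.2441 − 0.0949) / 0.0962 = 1.551 mg/L.
Required removal = 1 − 1.551/6.71 = 76.89 %.

76.9 %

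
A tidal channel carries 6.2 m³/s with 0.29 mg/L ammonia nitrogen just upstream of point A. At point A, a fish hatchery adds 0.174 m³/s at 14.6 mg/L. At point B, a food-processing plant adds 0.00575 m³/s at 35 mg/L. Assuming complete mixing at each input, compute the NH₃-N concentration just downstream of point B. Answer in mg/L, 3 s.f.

After input A: C = (6.2·0.29 + 0.174·14.6) / 6.374 = 0.6806 mg/L.
After input B: C = (6.374·0.6806 + 0.00575·35) / 6.38 = 0.7116 mg/L.

0.712 mg/L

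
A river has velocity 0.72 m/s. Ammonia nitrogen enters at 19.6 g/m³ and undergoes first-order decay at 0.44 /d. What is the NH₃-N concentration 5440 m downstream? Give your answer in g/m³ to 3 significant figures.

Travel time t = 5440 m / 0.72 m/s = 5440/0.72 = 7556 s = 0.08745 d.
First-order decay: C = 19.6·exp(−0.44·0.08745) = 19.6·0.9623 = 18.86 g/m³.

18.9 g/m³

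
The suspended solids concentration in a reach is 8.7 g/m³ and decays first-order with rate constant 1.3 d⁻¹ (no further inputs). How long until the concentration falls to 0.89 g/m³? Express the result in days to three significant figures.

t = ln(C₀/C)/k = ln(8.7/0.89)/1.3 = 2.28/1.3 = 1.754 d.

1.75 d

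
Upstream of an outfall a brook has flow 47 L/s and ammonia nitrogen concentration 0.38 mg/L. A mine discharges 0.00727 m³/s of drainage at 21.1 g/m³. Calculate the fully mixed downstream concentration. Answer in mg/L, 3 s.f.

3.16 mg/L

47 L/s = 0.047 m³/s.
By mass balance at complete mixing, C = (0.00727·21.1 + 0.047·0.38) / (0.00727 + 0.047) = 0.1713/0.05427 = 3.156 mg/L.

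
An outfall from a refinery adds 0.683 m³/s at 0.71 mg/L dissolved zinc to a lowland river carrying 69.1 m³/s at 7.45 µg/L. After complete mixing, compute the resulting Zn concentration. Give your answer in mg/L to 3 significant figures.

7.45 µg/L = 0.00745 mg/L.
Flow-weighted mixing gives C = (0.683·0.71 + 69.1·0.00745) / (0.683 + 69.1) = 0.9997/69.78 = 0.01433 mg/L.

0.0143 mg/L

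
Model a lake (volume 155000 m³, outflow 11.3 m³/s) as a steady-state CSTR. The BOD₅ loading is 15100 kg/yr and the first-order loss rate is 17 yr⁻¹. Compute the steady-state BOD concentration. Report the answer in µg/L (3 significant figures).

42.0 µg/L

Outflow Q = 11.3 m³/s × 3.156e+07 s/yr = 3.566e+08 m³/yr.
Steady-state CSTR mass balance: W = Q·C + k·V·C, so C = W/(Q + kV).
Q + kV = 3.566e+08 + 17·155000 = 3.592e+08 m³/yr.
C = 15100/3.592e+08 = 4.203e-05 kg/m³ = 0.04203 mg/L = 42.03 µg/L.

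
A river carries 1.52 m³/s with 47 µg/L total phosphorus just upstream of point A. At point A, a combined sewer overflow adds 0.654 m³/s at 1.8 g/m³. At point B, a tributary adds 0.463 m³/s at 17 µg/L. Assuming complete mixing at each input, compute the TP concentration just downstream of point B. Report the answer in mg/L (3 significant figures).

47 µg/L = 0.047 mg/L.
After input A: C = (1.52·0.047 + 0.654·1.8) / 2.174 = 0.5744 mg/L.
17 µg/L = 0.017 mg/L.
After input B: C = (2.174·0.5744 + 0.463·0.017) / 2.637 = 0.4765 mg/L.

0.476 mg/L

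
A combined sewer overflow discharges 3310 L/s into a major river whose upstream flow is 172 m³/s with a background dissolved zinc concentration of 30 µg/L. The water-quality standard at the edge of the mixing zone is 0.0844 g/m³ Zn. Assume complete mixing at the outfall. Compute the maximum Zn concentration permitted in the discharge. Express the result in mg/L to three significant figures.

2.91 mg/L

3310 L/s = 3.31 m³/s.
30 µg/L = 0.03 mg/L.
Mass balance: 0.0844·175.3 = 3.31·Cₑ + 172·0.03.
Cₑ = (14.8 − 5.16) / 3.31 = 2.911 mg/L.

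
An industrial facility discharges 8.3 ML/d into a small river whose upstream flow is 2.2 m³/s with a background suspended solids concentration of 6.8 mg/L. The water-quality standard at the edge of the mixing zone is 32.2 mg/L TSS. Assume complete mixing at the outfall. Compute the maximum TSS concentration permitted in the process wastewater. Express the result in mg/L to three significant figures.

8.3 ML/d = 0.09606 m³/s.
Mass balance: 32.2·2.296 = 0.09606·Cₑ + 2.2·6.8.
Cₑ = (73.93 − 14.96) / 0.09606 = 613.9 mg/L.

614 mg/L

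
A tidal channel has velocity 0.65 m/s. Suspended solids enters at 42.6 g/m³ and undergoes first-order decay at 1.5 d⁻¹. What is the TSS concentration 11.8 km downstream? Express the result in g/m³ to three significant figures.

Travel time t = 11.8 km / 0.65 m/s = 1.18e+04/0.65 = 1.815e+04 s = 0.2101 d.
First-order decay: C = 42.6·exp(−1.5·0.2101) = 42.6·0.7297 = 31.08 g/m³.

31.1 g/m³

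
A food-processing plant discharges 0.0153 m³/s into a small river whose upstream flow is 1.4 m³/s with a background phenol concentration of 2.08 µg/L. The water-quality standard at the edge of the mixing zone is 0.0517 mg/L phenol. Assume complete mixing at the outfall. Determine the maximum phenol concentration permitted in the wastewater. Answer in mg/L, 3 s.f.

4.59 mg/L

2.08 µg/L = 0.00208 mg/L.
Mass balance: 0.0517·1.415 = 0.0153·Cₑ + 1.4·0.00208.
Cₑ = (0.07317 − 0.002912) / 0.0153 = 4.592 mg/L.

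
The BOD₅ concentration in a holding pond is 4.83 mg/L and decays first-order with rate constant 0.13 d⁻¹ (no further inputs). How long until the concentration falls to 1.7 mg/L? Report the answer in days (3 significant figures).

t = ln(C₀/C)/k = ln(4.83/1.7)/0.13 = 1.044/0.13 = 8.032 d.

8.03 d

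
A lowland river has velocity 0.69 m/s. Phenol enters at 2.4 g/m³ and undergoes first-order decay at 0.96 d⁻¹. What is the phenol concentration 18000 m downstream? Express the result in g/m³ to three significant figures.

Travel time t = 18000 m / 0.69 m/s = 1.8e+04/0.69 = 2.609e+04 s = 0.3019 d.
First-order decay: C = 2.4·exp(−0.96·0.3019) = 2.4·0.7484 = 1.796 g/m³.

1.80 g/m³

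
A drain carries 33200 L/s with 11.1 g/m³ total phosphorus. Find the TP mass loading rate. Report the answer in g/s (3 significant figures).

33200 L/s = 33.2 m³/s.
Mass flux = Q·C = 33.2 m³/s × 11.1 g/m³ = 368.5 g/s.

369 g/s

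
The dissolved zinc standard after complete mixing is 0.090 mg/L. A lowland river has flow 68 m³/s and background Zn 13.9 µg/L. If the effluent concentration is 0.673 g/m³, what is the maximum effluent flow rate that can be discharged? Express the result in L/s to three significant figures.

13.9 µg/L = 0.0139 mg/L.
Mass balance at complete mixing: C_std·(Q_w + Q_r) = Q_w·C_e + Q_r·C_b.
Rearranging, Q_w = Q_r·(C_std − C_b)/(C_e − C_std) = 68·(0.09 − 0.0139) / (0.673 − 0.09) = 8.876 m³/s.
= 8876 L/s.

8880 L/s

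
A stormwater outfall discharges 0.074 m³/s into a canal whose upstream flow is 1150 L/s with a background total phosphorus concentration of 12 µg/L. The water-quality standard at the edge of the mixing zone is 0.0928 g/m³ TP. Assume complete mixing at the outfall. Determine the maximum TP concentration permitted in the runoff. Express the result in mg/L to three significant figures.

1.35 mg/L

1150 L/s = 1.15 m³/s.
12 µg/L = 0.012 mg/L.
Mass balance: 0.0928·1.224 = 0.074·Cₑ + 1.15·0.012.
Cₑ = (0.1136 − 0.0138) / 0.074 = 1.348 mg/L.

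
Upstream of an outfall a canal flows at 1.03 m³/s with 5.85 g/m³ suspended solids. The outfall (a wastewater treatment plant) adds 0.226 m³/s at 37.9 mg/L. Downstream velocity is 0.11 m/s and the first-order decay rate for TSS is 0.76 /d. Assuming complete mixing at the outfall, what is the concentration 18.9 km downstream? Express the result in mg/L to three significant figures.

After complete mixing, C₀ = (0.226·37.9 + 1.03·5.85) / 1.256 = 11.62 mg/L.
Travel time t = 1.89e+04 m / 0.11 m/s = 1.718e+05 s = 1.989 d.
C = 11.62·exp(−0.76·1.989) = 11.62·0.2206 = 2.563 mg/L.

2.56 mg/L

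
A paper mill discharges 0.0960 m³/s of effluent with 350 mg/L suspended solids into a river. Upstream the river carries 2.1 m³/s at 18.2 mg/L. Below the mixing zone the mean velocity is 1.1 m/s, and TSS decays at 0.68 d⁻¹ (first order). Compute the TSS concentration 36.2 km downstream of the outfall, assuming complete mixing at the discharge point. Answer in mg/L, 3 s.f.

25.2 mg/L

After complete mixing, C₀ = (0.096·350 + 2.1·18.2) / 2.196 = 32.7 mg/L.
Travel time t = 3.62e+04 m / 1.1 m/s = 3.291e+04 s = 0.3809 d.
C = 32.7·exp(−0.68·0.3809) = 32.7·0.7718 = 25.24 mg/L.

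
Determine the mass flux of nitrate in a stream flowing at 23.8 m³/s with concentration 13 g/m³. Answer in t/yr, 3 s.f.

9760 t/yr

Mass flux = Q·C = 23.8 m³/s × 13 g/m³ = 309.4 g/s.
= 309.4 g/s × 31.56 = 9764 t/yr.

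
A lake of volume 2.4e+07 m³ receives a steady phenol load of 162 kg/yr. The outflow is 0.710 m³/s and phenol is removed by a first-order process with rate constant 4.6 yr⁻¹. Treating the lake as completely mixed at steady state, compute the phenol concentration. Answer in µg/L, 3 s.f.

1.22 µg/L

Outflow Q = 0.710 m³/s × 3.156e+07 s/yr = 2.241e+07 m³/yr.
Steady-state CSTR mass balance: W = Q·C + k·V·C, so C = W/(Q + kV).
Q + kV = 2.241e+07 + 4.6·2.4e+07 = 1.328e+08 m³/yr.
C = 162/1.328e+08 = 1.22e-06 kg/m³ = 0.00122 mg/L = 1.22 µg/L.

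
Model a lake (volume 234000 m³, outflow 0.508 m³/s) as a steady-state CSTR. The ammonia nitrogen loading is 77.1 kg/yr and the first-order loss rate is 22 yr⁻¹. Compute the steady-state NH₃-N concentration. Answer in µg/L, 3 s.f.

Outflow Q = 0.508 m³/s × 3.156e+07 s/yr = 1.603e+07 m³/yr.
Steady-state CSTR mass balance: W = Q·C + k·V·C, so C = W/(Q + kV).
Q + kV = 1.603e+07 + 22·234000 = 2.118e+07 m³/yr.
C = 77.1/2.118e+07 = 3.64e-06 kg/m³ = 0.00364 mg/L = 3.64 µg/L.

3.64 µg/L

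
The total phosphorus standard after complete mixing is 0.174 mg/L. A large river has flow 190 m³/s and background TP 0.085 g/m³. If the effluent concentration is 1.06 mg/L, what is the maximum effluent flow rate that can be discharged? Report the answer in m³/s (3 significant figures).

Mass balance at complete mixing: C_std·(Q_w + Q_r) = Q_w·C_e + Q_r·C_b.
Rearranging, Q_w = Q_r·(C_std − C_b)/(C_e − C_std) = 190·(0.174 − 0.085) / (1.06 − 0.174) = 19.09 m³/s.

19.1 m³/s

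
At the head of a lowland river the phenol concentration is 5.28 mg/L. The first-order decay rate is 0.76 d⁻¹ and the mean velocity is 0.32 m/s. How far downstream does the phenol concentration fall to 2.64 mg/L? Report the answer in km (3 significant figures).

From C = C₀·e^(−kt), t = ln(C₀/C)/k = ln(5.28/2.64)/0.76 = 0.6931/0.76 = 0.912 d.
Distance = v·t = 0.32 m/s × 7.88e+04 s = 2.522e+04 m = 25.22 km.

25.2 km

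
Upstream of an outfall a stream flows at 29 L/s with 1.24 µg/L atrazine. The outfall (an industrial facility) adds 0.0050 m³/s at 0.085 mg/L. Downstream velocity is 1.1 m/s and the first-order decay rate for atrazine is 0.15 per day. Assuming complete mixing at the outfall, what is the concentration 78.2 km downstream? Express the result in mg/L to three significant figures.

0.0120 mg/L

29 L/s = 0.029 m³/s.
1.24 µg/L = 0.00124 mg/L.
After complete mixing, C₀ = (0.005·0.085 + 0.029·0.00124) / 0.034 = 0.01356 mg/L.
Travel time t = 7.82e+04 m / 1.1 m/s = 7.109e+04 s = 0.8228 d.
C = 0.01356·exp(−0.15·0.8228) = 0.01356·0.8839 = 0.01198 mg/L.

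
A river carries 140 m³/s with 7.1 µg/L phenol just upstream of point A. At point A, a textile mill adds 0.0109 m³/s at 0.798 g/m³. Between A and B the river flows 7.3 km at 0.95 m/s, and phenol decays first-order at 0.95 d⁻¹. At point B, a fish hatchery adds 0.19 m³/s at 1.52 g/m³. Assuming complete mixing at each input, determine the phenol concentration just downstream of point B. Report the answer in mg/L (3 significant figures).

0.00863 mg/L

7.1 µg/L = 0.0071 mg/L.
After input A: C = (140·0.0071 + 0.0109·0.798) / 140 = 0.007162 mg/L.
Over the 7.3 km reach to input B (t = 7684 s = 0.08894 d), decay gives C = 0.007162·exp(−0.95·0.08894) = 0.006581 mg/L.
After input B: C = (140·0.006581 + 0.19·1.52) / 140.2 = 0.008632 mg/L.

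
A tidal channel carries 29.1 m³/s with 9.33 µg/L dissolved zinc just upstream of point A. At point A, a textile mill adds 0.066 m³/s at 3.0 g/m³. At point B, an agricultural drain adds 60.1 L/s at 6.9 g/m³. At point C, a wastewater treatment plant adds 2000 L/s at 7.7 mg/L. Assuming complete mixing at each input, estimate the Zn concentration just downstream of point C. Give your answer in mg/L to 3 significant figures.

0.521 mg/L

9.33 µg/L = 0.00933 mg/L.
After input A: C = (29.1·0.00933 + 0.066·3) / 29.17 = 0.0161 mg/L.
60.1 L/s = 0.0601 m³/s.
After input B: C = (29.17·0.0161 + 0.0601·6.9) / 29.23 = 0.03025 mg/L.
2000 L/s = 2 m³/s.
After input C: C = (29.23·0.03025 + 2·7.7) / 31.23 = 0.5215 mg/L.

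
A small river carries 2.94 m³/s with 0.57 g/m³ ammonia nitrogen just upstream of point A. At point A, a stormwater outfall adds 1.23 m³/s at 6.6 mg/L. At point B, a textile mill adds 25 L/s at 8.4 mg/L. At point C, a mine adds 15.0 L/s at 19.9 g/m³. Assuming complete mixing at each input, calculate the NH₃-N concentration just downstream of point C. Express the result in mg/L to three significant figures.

After input A: C = (2.94·0.57 + 1.23·6.6) / 4.17 = 2.349 mg/L.
25 L/s = 0.025 m³/s.
After input B: C = (4.17·2.349 + 0.025·8.4) / 4.195 = 2.385 mg/L.
15.0 L/s = 0.015 m³/s.
After input C: C = (4.195·2.385 + 0.015·19.9) / 4.21 = 2.447 mg/L.

2.45 mg/L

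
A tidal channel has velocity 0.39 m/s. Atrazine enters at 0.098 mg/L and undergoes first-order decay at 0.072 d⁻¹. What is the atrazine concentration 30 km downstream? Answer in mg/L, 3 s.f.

0.0919 mg/L

Travel time t = 30 km / 0.39 m/s = 3e+04/0.39 = 7.692e+04 s = 0.8903 d.
First-order decay: C = 0.098·exp(−0.072·0.8903) = 0.098·0.9379 = 0.09192 mg/L.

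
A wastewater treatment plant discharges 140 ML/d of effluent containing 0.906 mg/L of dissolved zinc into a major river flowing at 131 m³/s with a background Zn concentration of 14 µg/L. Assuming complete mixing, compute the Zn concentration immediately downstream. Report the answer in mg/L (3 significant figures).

0.0249 mg/L

140 ML/d = 1.62 m³/s.
14 µg/L = 0.014 mg/L.
By mass balance at complete mixing, C = (1.62·0.906 + 131·0.014) / (1.62 + 131) = 3.302/132.6 = 0.0249 mg/L.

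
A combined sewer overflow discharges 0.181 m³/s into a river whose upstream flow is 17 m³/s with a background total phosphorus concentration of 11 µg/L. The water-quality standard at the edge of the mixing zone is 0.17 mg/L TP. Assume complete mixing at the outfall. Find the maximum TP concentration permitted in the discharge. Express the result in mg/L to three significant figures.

11 µg/L = 0.011 mg/L.
Mass balance: 0.17·17.18 = 0.181·Cₑ + 17·0.011.
Cₑ = (2.921 − 0.187) / 0.181 = 15.1 mg/L.

15.1 mg/L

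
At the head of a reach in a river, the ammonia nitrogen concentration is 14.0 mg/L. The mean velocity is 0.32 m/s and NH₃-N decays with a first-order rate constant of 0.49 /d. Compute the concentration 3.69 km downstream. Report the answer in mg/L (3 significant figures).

Travel time t = 3.69 km / 0.32 m/s = 3690/0.32 = 1.153e+04 s = 0.1335 d.
First-order decay: C = 14.0·exp(−0.49·0.1335) = 14.0·0.9367 = 13.11 mg/L.

13.1 mg/L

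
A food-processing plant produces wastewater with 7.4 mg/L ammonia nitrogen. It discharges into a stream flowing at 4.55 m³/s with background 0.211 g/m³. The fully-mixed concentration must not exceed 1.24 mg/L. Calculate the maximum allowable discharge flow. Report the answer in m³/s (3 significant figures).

Mass balance at complete mixing: C_std·(Q_w + Q_r) = Q_w·C_e + Q_r·C_b.
Rearranging, Q_w = Q_r·(C_std − C_b)/(C_e − C_std) = 4.55·(1.24 − 0.211) / (7.4 − 1.24) = 0.7601 m³/s.

0.760 m³/s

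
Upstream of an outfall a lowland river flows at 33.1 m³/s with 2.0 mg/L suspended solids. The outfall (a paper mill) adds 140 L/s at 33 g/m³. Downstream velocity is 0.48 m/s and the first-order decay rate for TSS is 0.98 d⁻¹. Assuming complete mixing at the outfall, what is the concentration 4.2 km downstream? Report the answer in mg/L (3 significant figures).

140 L/s = 0.14 m³/s.
After complete mixing, C₀ = (0.14·33 + 33.1·2) / 33.24 = 2.131 mg/L.
Travel time t = 4200 m / 0.48 m/s = 8750 s = 0.1013 d.
C = 2.131·exp(−0.98·0.1013) = 2.131·0.9055 = 1.929 mg/L.

1.93 mg/L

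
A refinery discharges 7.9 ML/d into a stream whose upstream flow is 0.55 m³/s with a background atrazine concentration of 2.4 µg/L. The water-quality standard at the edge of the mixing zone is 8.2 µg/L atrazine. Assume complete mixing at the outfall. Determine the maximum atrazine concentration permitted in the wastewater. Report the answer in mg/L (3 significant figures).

7.9 ML/d = 0.09144 m³/s.
2.4 µg/L = 0.0024 mg/L.
8.2 µg/L = 0.0082 mg/L.
Mass balance: 0.0082·0.6414 = 0.09144·Cₑ + 0.55·0.0024.
Cₑ = (0.00526 − 0.00132) / 0.09144 = 0.04309 mg/L.

0.0431 mg/L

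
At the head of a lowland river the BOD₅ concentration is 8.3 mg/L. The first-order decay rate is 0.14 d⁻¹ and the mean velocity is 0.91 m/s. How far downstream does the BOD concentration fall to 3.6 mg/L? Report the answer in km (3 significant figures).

From C = C₀·e^(−kt), t = ln(C₀/C)/k = ln(8.3/3.6)/0.14 = 0.8353/0.14 = 5.967 d.
Distance = v·t = 0.91 m/s × 5.155e+05 s = 4.691e+05 m = 469.1 km.

469 km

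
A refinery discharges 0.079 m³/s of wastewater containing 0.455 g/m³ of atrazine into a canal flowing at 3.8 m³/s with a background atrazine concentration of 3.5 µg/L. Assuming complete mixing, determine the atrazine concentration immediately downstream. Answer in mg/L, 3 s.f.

3.5 µg/L = 0.0035 mg/L.
Flow-weighted mixing gives C = (0.079·0.455 + 3.8·0.0035) / (0.079 + 3.8) = 0.04925/3.879 = 0.0127 mg/L.

0.0127 mg/L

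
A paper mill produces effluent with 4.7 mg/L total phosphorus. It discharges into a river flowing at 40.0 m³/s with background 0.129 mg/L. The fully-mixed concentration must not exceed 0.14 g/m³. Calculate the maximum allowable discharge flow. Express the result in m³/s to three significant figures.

0.0965 m³/s

Mass balance at complete mixing: C_std·(Q_w + Q_r) = Q_w·C_e + Q_r·C_b.
Rearranging, Q_w = Q_r·(C_std − C_b)/(C_e − C_std) = 40.0·(0.14 − 0.129) / (4.7 − 0.14) = 0.09649 m³/s.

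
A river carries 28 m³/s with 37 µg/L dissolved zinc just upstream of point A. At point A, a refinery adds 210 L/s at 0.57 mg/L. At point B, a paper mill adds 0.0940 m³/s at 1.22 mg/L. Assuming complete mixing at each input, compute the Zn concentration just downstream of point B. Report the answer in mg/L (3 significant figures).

0.0449 mg/L

37 µg/L = 0.037 mg/L.
210 L/s = 0.21 m³/s.
After input A: C = (28·0.037 + 0.21·0.57) / 28.21 = 0.04097 mg/L.
After input B: C = (28.21·0.04097 + 0.094·1.22) / 28.3 = 0.04488 mg/L.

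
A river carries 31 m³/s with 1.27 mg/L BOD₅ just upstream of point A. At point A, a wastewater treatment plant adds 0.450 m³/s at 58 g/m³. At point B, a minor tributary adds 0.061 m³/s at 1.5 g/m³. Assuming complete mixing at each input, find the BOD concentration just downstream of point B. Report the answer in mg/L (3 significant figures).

2.08 mg/L

After input A: C = (31·1.27 + 0.45·58) / 31.45 = 2.082 mg/L.
After input B: C = (31.45·2.082 + 0.061·1.5) / 31.51 = 2.081 mg/L.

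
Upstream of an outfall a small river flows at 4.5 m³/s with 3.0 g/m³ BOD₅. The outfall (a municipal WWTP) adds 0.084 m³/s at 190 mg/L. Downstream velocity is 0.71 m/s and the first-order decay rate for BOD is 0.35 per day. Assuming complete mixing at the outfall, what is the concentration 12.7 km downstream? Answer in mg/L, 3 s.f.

5.98 mg/L

After complete mixing, C₀ = (0.084·190 + 4.5·3) / 4.584 = 6.427 mg/L.
Travel time t = 1.27e+04 m / 0.71 m/s = 1.789e+04 s = 0.207 d.
C = 6.427·exp(−0.35·0.207) = 6.427·0.9301 = 5.977 mg/L.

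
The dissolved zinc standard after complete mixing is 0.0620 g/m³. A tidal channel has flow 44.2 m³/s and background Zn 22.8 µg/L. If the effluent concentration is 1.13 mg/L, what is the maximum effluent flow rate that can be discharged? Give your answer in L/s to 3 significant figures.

22.8 µg/L = 0.0228 mg/L.
Mass balance at complete mixing: C_std·(Q_w + Q_r) = Q_w·C_e + Q_r·C_b.
Rearranging, Q_w = Q_r·(C_std − C_b)/(C_e − C_std) = 44.2·(0.062 − 0.0228) / (1.13 − 0.062) = 1.622 m³/s.
= 1622 L/s.

1620 L/s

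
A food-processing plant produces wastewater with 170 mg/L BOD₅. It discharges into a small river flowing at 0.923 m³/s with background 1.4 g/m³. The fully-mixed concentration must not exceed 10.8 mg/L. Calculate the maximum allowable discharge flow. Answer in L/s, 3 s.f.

54.5 L/s

Mass balance at complete mixing: C_std·(Q_w + Q_r) = Q_w·C_e + Q_r·C_b.
Rearranging, Q_w = Q_r·(C_std − C_b)/(C_e − C_std) = 0.923·(10.8 − 1.4) / (170 − 10.8) = 0.0545 m³/s.
= 54.5 L/s.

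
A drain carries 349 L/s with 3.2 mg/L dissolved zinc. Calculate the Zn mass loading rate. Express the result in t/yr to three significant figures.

35.2 t/yr

349 L/s = 0.349 m³/s.
Mass flux = Q·C = 0.349 m³/s × 3.2 g/m³ = 1.117 g/s.
= 1.117 g/s × 31.56 = 35.24 t/yr.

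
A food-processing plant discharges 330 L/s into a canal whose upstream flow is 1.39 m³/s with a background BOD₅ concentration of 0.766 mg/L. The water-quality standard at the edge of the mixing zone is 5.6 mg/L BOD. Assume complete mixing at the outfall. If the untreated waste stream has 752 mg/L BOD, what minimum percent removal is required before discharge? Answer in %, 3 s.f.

96.5 %

330 L/s = 0.33 m³/s.
Mass balance: 5.6·1.72 = 0.33·Cₑ + 1.39·0.766.
Cₑ = (9.632 − 1.065) / 0.33 = 25.96 mg/L.
Required removal = 1 − 25.96/752 = 96.55 %.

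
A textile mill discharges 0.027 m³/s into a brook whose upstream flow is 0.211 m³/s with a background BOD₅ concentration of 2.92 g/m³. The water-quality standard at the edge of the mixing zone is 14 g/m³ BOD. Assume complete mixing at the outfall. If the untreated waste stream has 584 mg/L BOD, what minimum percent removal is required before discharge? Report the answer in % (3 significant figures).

82.8 %

Mass balance: 14·0.238 = 0.027·Cₑ + 0.211·2.92.
Cₑ = (3.332 − 0.6161) / 0.027 = 100.6 mg/L.
Required removal = 1 − 100.6/584 = 82.78 %.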